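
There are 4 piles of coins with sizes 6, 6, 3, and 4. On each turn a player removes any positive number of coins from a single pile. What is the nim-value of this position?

Nim-sum: 6 ^ 6 ^ 3 ^ 4 = 7.

7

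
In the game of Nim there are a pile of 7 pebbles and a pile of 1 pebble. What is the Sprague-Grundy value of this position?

Compute the nim-sum pairwise:
7 ^ 1 = 6

6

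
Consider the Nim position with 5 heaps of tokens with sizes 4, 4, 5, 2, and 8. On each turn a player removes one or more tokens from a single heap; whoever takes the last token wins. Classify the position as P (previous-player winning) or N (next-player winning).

N-position

Nim-sum: 4 XOR 4 XOR 5 XOR 2 XOR 8 = 15.
The nim-sum is 15 ≠ 0, so this is an N-position: the player to move can win.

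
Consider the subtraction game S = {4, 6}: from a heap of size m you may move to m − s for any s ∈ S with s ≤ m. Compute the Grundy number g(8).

Compute g(0), g(1), … for moves {4, 6}:
k:     0  1  2  3  4  5  6  7  8
g(k):  0  0  0  0  1  1  1  1  2
So g(8) = 2.

2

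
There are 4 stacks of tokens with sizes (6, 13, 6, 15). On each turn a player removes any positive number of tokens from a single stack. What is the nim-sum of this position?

2

Nim-sum: 6 ⊕ 13 ⊕ 6 ⊕ 15 = 2.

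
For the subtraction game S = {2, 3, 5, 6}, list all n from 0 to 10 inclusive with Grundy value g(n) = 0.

0, 1, 8, 9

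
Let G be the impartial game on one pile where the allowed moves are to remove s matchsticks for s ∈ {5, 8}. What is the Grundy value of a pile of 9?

1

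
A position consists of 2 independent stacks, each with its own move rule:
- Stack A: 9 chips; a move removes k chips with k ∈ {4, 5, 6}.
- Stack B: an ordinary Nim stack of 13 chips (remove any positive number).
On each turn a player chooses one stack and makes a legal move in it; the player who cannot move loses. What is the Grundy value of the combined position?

Build the Grundy sequence for stack A with g(k) = mex{g(k−s) : s ∈ {4, 5, 6}, s ≤ k}:
k:     0  1  2  3  4  5  6  7  8  9
g(k):  0  0  0  0  1  1  1  1  2  2
So g(9) = 2.
Stack B is a plain Nim stack of size 13, so its Grundy value is 13.
By the Sprague-Grundy theorem, the Grundy value of a sum of independent games is the XOR of the component values.
Combined value = 2 XOR 13 = 15.

15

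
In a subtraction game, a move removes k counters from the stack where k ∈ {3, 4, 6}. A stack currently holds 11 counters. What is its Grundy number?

0

Build the Grundy sequence with g(k) = mex{g(k−s) : s ∈ {3, 4, 6}, s ≤ k}:
k:     0  1  2  3  4  5  6  7  8  9 10 11
g(k):  0  0  0  1  1  1  2  2  2  0  0  0
So g(11) = 0.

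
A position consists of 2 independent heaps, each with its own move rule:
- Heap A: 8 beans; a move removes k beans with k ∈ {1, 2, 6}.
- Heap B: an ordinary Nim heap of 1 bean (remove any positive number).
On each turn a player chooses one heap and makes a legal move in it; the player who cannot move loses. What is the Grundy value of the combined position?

Build the Grundy sequence for heap A with g(k) = mex{g(k−s) : s ∈ {1, 2, 6}, s ≤ k}:
k:     0  1  2  3  4  5  6  7  8
g(k):  0  1  2  0  1  2  3  0  1
So g(8) = 1.
Heap B is a plain Nim heap of size 1, so its Grundy value is 1.
The value of a disjunctive sum is the nim-sum of the parts.
Combined value = 1 ⊕ 1 = 0.

0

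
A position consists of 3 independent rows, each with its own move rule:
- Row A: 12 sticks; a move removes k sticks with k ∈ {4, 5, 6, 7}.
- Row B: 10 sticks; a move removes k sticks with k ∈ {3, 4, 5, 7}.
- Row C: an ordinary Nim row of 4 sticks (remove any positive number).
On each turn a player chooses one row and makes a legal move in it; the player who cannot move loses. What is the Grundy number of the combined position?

4

Grundy values for row A (subtraction set {4, 5, 6, 7}):
k:     0  1  2  3  4  5  6  7  8  9 10 11 12
g(k):  0  0  0  0  1  1  1  1  2  2  2  0  0
So g(12) = 0.
Build the Grundy sequence for row B with g(k) = mex{g(k−s) : s ∈ {3, 4, 5, 7}, s ≤ k}:
k:     0  1  2  3  4  5  6  7  8  9 10
g(k):  0  0  0  1  1  1  2  2  2  3  0
So g(10) = 0.
Row C is a plain Nim row of size 4, so its Grundy value is 4.
By the Sprague-Grundy theorem, the Grundy value of a sum of independent games is the XOR of the component values.
Combined value = 0 XOR 0 XOR 4 = 4.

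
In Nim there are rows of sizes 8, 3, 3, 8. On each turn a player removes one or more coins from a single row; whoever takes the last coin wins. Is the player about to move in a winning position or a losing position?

Nim-sum: 8 XOR 3 XOR 3 XOR 8 = 0.
The nim-sum is 0, so this is a P-position: the player to move is in a losing position under optimal play.

Losing position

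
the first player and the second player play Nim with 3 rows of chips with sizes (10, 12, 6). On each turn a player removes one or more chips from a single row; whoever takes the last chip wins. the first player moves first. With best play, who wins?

In binary:
  1010  (10)
  1100  (12)
  0110  (6)
  ----
  0000  (0)
The nim-sum is 0, so this is a P-position: the player to move is in a losing position under optimal play; the first player is about to move from it and so loses — the second player wins.

the second player wins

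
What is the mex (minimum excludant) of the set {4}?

0 is not in the set, so the mex is 0.

0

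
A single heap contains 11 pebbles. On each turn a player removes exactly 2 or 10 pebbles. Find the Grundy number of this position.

Grundy values for subtraction set {2, 10}:
k:     0  1  2  3  4  5  6  7  8  9 10 11
g(k):  0  0  1  1  0  0  1  1  0  0  1  1
So g(11) = 1.

1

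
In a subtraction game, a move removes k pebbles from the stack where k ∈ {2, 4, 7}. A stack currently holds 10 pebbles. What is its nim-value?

2

Compute g(0), g(1), … for moves {2, 4, 7}:
g(0) = mex{} = 0
g(1) = mex{} = 0
g(2) = mex{0} = 1
g(3) = mex{0} = 1
g(4) = mex{0,1} = 2
g(5) = mex{0,1} = 2
g(6) = mex{1,2} = 0
g(7) = mex{0,1,2} = 3
g(8) = mex{0,2} = 1
g(9) = mex{1,2,3} = 0
g(10) = mex{0,1} = 2
So g(10) = 2.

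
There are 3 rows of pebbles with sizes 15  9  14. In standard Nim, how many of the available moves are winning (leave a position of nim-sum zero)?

Write each in binary and XOR column by column:
  1111  (15)
  1001  (9)
  1110  (14)
  ----
  1000  (8)
The overall nim-sum is X = 8. A row of size p has a winning move iff p XOR X < p (reduce it to p XOR X).
  15: 15 XOR 8 = 7 < 15 — winning move (to 7).
  9: 9 XOR 8 = 1 < 9 — winning move (to 1).
  14: 14 XOR 8 = 6 < 14 — winning move (to 6).
That gives 3 winning moves.

3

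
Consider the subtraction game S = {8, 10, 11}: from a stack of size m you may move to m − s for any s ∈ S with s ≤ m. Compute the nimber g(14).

Grundy values for subtraction set {8, 10, 11}:
k:     0  1  2  3  4  5  6  7  8  9 10 11 12 13 14
g(k):  0  0  0  0  0  0  0  0  1  1  1  1  1  1  1
So g(14) = 1.

1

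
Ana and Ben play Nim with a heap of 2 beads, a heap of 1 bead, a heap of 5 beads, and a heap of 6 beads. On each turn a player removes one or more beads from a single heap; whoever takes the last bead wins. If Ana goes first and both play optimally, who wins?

Nim-sum: 2 ⊕ 1 ⊕ 5 ⊕ 6 = 0.
The nim-sum is 0, so this is a P-position: the player to move is in a losing position under optimal play; Ana is about to move from it and so loses — Ben wins.

Ben wins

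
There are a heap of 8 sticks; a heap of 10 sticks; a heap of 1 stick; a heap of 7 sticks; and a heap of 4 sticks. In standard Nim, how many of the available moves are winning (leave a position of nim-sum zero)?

0

Nim-sum: 8 ^ 10 ^ 1 ^ 7 ^ 4 = 0.
The nim-sum is already 0, so every move leaves a nonzero nim-sum — there are no winning moves.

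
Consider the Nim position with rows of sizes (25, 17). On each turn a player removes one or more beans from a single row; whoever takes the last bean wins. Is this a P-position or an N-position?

Nim-sum: 25 XOR 17 = 8.
The nim-sum is 8 ≠ 0, so this is an N-position: the player to move can win.

N-position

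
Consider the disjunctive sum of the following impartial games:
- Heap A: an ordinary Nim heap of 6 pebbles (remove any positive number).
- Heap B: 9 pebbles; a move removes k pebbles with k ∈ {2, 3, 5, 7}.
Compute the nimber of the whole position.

6

Heap A is a plain Nim heap of size 6, so its Grundy value is 6.
Build the Grundy sequence for heap B with g(k) = mex{g(k−s) : s ∈ {2, 3, 5, 7}, s ≤ k}:
g(0) = mex{} = 0
g(1) = mex{} = 0
g(2) = mex{0} = 1
g(3) = mex{0} = 1
g(4) = mex{0,1} = 2
g(5) = mex{0,1} = 2
g(6) = mex{0,1,2} = 3
g(7) = mex{0,1,2} = 3
g(8) = mex{0,1,2,3} = 4
g(9) = mex{1,2,3} = 0
So g(9) = 0.
The value of a disjunctive sum is the nim-sum of the parts.
Combined value = 6 ⊕ 0 = 6.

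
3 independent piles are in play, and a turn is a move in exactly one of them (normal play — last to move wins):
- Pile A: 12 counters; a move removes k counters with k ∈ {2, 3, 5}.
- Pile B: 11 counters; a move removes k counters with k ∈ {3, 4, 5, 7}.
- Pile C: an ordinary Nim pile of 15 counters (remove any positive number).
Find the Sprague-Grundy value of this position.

13

Build the Grundy sequence for pile A with g(k) = mex{g(k−s) : s ∈ {2, 3, 5}, s ≤ k}:
g(0) = mex{} = 0
g(1) = mex{} = 0
g(2) = mex{0} = 1
g(3) = mex{0} = 1
g(4) = mex{0,1} = 2
g(5) = mex{0,1} = 2
g(6) = mex{0,1,2} = 3
g(7) = mex{1,2} = 0
g(8) = mex{1,2,3} = 0
g(9) = mex{0,2,3} = 1
g(10) = mex{0,2} = 1
g(11) = mex{0,1,3} = 2
g(12) = mex{0,1} = 2
So g(12) = 2.
Build the Grundy sequence for pile B with g(k) = mex{g(k−s) : s ∈ {3, 4, 5, 7}, s ≤ k}:
g(0) = mex{} = 0
g(1) = mex{} = 0
g(2) = mex{} = 0
g(3) = mex{0} = 1
g(4) = mex{0} = 1
g(5) = mex{0} = 1
g(6) = mex{0,1} = 2
g(7) = mex{0,1} = 2
g(8) = mex{0,1} = 2
g(9) = mex{0,1,2} = 3
g(10) = mex{1,2} = 0
g(11) = mex{1,2} = 0
So g(11) = 0.
Pile C is a plain Nim pile of size 15, so its Grundy value is 15.
The value of a disjunctive sum is the nim-sum of the parts.
Combined value = 2 XOR 0 XOR 15 = 13.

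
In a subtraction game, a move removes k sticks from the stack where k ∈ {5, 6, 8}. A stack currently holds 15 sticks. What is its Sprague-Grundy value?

Compute g(0), g(1), … for moves {5, 6, 8}:
k:     0  1  2  3  4  5  6  7  8  9 10 11 12 13 14 15
g(k):  0  0  0  0  0  1  1  1  1  1  2  2  2  0  0  0
So g(15) = 0.

0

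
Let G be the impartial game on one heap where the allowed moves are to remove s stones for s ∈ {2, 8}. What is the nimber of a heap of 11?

0

Compute g(0), g(1), … for moves {2, 8}:
k:     0  1  2  3  4  5  6  7  8  9 10 11
g(k):  0  0  1  1  0  0  1  1  2  2  0  0
So g(11) = 0.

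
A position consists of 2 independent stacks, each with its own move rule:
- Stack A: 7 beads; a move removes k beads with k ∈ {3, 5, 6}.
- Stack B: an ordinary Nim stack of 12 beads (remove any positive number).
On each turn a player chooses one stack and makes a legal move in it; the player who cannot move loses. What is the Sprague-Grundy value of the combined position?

14

Grundy values for stack A (subtraction set {3, 5, 6}):
k:     0  1  2  3  4  5  6  7
g(k):  0  0  0  1  1  1  2  2
So g(7) = 2.
Stack B is a plain Nim stack of size 12, so its Grundy value is 12.
By the Sprague-Grundy theorem, the Grundy value of a sum of independent games is the XOR of the component values.
Combined value = 2 XOR 12 = 14.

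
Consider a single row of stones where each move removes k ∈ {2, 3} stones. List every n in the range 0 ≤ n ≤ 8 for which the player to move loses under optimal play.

0, 1, 5, 6

Build the Grundy sequence with g(k) = mex{g(k−s) : s ∈ {2, 3}, s ≤ k}:
k:     0  1  2  3  4  5  6  7  8
g(k):  0  0  1  1  2  0  0  1  1
The P-positions (g = 0) in 0..8 are 0, 1, 5, 6.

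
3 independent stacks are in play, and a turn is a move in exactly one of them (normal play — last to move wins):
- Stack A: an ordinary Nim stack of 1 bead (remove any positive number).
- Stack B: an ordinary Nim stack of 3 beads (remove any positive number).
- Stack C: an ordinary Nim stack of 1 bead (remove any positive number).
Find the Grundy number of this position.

3

Stack A is a plain Nim stack of size 1, so its Grundy value is 1.
Stack B is a plain Nim stack of size 3, so its Grundy value is 3.
Stack C is a plain Nim stack of size 1, so its Grundy value is 1.
The value of a disjunctive sum is the nim-sum of the parts.
Combined value = 1 XOR 3 XOR 1 = 3.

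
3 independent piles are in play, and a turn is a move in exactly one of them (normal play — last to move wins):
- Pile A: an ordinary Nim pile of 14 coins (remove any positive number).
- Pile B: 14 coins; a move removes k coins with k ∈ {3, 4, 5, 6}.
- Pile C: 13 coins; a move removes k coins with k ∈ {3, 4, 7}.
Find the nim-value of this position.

Pile A is a plain Nim pile of size 14, so its Grundy value is 14.
Grundy values for pile B (subtraction set {3, 4, 5, 6}):
k:     0  1  2  3  4  5  6  7  8  9 10 11 12 13 14
g(k):  0  0  0  1  1  1  2  2  2  0  0  0  1  1  1
So g(14) = 1.
For pile C, compute g(0), g(1), … with moves {3, 4, 7}:
k:     0  1  2  3  4  5  6  7  8  9 10 11 12 13
g(k):  0  0  0  1  1  1  2  2  2  3  0  0  0  1
So g(13) = 1.
The value of a disjunctive sum is the nim-sum of the parts.
Combined value = 14 XOR 1 XOR 1 = 14.

14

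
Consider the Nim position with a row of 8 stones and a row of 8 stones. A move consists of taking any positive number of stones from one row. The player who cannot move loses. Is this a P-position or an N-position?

Nim-sum: 8 ⊕ 8 = 0.
The nim-sum is 0, so this is a P-position: the player to move is in a losing position under optimal play.

P-position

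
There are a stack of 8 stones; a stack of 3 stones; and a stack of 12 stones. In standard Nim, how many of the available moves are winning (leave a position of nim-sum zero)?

Compute the nim-sum pairwise:
8 ⊕ 3 = 11
11 ⊕ 12 = 7
The overall nim-sum is X = 7. A stack of size p has a winning move iff p XOR X < p (reduce it to p XOR X).
  8: 8 XOR 7 = 15 ≥ 8 — no move.
  3: 3 XOR 7 = 4 ≥ 3 — no move.
  12: 12 XOR 7 = 11 < 12 — winning move (to 11).
That gives 1 winning move.

1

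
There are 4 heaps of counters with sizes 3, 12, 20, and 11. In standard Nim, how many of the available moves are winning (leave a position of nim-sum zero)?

1

Compute the nim-sum pairwise:
3 XOR 12 = 15
15 XOR 20 = 27
27 XOR 11 = 16
The overall nim-sum is X = 16. A heap of size p has a winning move iff p XOR X < p (reduce it to p XOR X).
  3: 3 XOR 16 = 19 ≥ 3 — no move.
  12: 12 XOR 16 = 28 ≥ 12 — no move.
  20: 20 XOR 16 = 4 < 20 — winning move (to 4).
  11: 11 XOR 16 = 27 ≥ 11 — no move.
That gives 1 winning move.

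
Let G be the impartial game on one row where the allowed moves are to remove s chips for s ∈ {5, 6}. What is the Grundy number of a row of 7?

1

Build the Grundy sequence with g(k) = mex{g(k−s) : s ∈ {5, 6}, s ≤ k}:
g(0) = mex{} = 0
g(1) = mex{} = 0
g(2) = mex{} = 0
g(3) = mex{} = 0
g(4) = mex{} = 0
g(5) = mex{0} = 1
g(6) = mex{0} = 1
g(7) = mex{0} = 1
So g(7) = 1.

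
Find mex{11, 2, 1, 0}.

3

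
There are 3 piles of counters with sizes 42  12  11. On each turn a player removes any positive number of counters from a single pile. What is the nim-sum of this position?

45

Bitwise XOR of the heap sizes:
  101010  (42)
  001100  (12)
  001011  (11)
  ------
  101101  (45)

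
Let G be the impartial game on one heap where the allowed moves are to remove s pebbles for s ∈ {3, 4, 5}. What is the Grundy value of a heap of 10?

0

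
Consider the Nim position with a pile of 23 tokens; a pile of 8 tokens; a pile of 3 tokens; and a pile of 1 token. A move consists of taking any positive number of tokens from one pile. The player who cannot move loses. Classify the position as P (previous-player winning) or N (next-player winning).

N-position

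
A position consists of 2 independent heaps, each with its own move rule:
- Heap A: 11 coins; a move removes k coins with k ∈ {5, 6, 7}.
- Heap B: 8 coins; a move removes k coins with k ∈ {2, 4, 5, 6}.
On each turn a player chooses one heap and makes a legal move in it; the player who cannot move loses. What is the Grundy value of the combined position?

2

Build the Grundy sequence for heap A with g(k) = mex{g(k−s) : s ∈ {5, 6, 7}, s ≤ k}:
k:     0  1  2  3  4  5  6  7  8  9 10 11
g(k):  0  0  0  0  0  1  1  1  1  1  2  2
So g(11) = 2.
For heap B, compute g(0), g(1), … with moves {2, 4, 5, 6}:
g(0) = mex{} = 0
g(1) = mex{} = 0
g(2) = mex{0} = 1
g(3) = mex{0} = 1
g(4) = mex{0,1} = 2
g(5) = mex{0,1} = 2
g(6) = mex{0,1,2} = 3
g(7) = mex{0,1,2} = 3
g(8) = mex{1,2,3} = 0
So g(8) = 0.
The value of a disjunctive sum is the nim-sum of the parts.
Combined value = 2 XOR 0 = 2.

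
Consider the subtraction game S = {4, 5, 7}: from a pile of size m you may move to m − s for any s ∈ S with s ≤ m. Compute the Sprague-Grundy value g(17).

1

Grundy values for subtraction set {4, 5, 7}:
k:     0  1  2  3  4  5  6  7  8  9 10 11 12 13 14 15 16 17
g(k):  0  0  0  0  1  1  1  1  2  2  2  0  0  0  0  1  1  1
So g(17) = 1.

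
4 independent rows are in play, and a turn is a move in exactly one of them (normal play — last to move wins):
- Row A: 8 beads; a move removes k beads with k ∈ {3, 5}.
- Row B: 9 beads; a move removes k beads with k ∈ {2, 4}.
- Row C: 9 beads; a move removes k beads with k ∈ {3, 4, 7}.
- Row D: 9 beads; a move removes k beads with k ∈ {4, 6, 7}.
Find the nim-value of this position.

Build the Grundy sequence for row A with g(k) = mex{g(k−s) : s ∈ {3, 5}, s ≤ k}:
k:     0  1  2  3  4  5  6  7  8
g(k):  0  0  0  1  1  1  2  2  0
So g(8) = 0.
Build the Grundy sequence for row B with g(k) = mex{g(k−s) : s ∈ {2, 4}, s ≤ k}:
k:     0  1  2  3  4  5  6  7  8  9
g(k):  0  0  1  1  2  2  0  0  1  1
So g(9) = 1.
Build the Grundy sequence for row C with g(k) = mex{g(k−s) : s ∈ {3, 4, 7}, s ≤ k}:
k:     0  1  2  3  4  5  6  7  8  9
g(k):  0  0  0  1  1  1  2  2  2  3
So g(9) = 3.
Build the Grundy sequence for row D with g(k) = mex{g(k−s) : s ∈ {4, 6, 7}, s ≤ k}:
g(0) = mex{} = 0
g(1) = mex{} = 0
g(2) = mex{} = 0
g(3) = mex{} = 0
g(4) = mex{0} = 1
g(5) = mex{0} = 1
g(6) = mex{0} = 1
g(7) = mex{0} = 1
g(8) = mex{0,1} = 2
g(9) = mex{0,1} = 2
So g(9) = 2.
By the Sprague-Grundy theorem, the Grundy value of a sum of independent games is the XOR of the component values.
Combined value = 0 XOR 1 XOR 3 XOR 2 = 0.

0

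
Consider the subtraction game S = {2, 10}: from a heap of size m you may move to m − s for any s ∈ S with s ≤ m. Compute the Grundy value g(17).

0

Build the Grundy sequence with g(k) = mex{g(k−s) : s ∈ {2, 10}, s ≤ k}:
k:     0  1  2  3  4  5  6  7  8  9 10 11 12 13 14 15 16 17
g(k):  0  0  1  1  0  0  1  1  0  0  1  1  0  0  1  1  0  0
So g(17) = 0.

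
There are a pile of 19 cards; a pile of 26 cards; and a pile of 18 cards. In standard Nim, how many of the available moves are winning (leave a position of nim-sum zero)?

3

Compute the nim-sum pairwise:
19 ⊕ 26 = 9
9 ⊕ 18 = 27
The overall nim-sum is X = 27. A pile of size p has a winning move iff p XOR X < p (reduce it to p XOR X).
  19: 19 XOR 27 = 8 < 19 — winning move (to 8).
  26: 26 XOR 27 = 1 < 26 — winning move (to 1).
  18: 18 XOR 27 = 9 < 18 — winning move (to 9).
That gives 3 winning moves.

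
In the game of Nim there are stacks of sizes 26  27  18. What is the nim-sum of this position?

19

Compute the nim-sum pairwise:
26 ^ 27 = 1
1 ^ 18 = 19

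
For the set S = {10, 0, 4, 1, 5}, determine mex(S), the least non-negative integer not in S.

2

The values 0, 1 are all present; 2 is the first non-negative integer missing from the set.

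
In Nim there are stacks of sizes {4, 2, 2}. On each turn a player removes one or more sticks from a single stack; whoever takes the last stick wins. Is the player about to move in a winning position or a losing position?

Nim-sum: 4 ⊕ 2 ⊕ 2 = 4.
The nim-sum is 4 ≠ 0, so this is an N-position: the player to move can win.

Winning position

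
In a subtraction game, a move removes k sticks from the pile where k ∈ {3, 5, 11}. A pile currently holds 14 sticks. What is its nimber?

Grundy values for subtraction set {3, 5, 11}:
k:     0  1  2  3  4  5  6  7  8  9 10 11 12 13 14
g(k):  0  0  0  1  1  1  2  2  0  0  0  1  1  1  2
So g(14) = 2.

2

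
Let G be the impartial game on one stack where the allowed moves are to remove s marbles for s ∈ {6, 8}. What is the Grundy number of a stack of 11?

1

Build the Grundy sequence with g(k) = mex{g(k−s) : s ∈ {6, 8}, s ≤ k}:
k:     0  1  2  3  4  5  6  7  8  9 10 11
g(k):  0  0  0  0  0  0  1  1  1  1  1  1
So g(11) = 1.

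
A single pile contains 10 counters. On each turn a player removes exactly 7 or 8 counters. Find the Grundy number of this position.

1

Build the Grundy sequence with g(k) = mex{g(k−s) : s ∈ {7, 8}, s ≤ k}:
g(0) = mex{} = 0
g(1) = mex{} = 0
g(2) = mex{} = 0
g(3) = mex{} = 0
g(4) = mex{} = 0
g(5) = mex{} = 0
g(6) = mex{} = 0
g(7) = mex{0} = 1
g(8) = mex{0} = 1
g(9) = mex{0} = 1
g(10) = mex{0} = 1
So g(10) = 1.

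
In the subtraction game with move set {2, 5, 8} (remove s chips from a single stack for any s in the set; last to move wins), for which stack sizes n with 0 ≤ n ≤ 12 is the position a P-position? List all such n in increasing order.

0, 1, 4, 7, 10, 11

Compute g(0), g(1), … for moves {2, 5, 8}:
k:     0  1  2  3  4  5  6  7  8  9 10 11 12
g(k):  0  0  1  1  0  2  1  0  2  1  0  0  1
The P-positions (g = 0) in 0..12 are 0, 1, 4, 7, 10, 11.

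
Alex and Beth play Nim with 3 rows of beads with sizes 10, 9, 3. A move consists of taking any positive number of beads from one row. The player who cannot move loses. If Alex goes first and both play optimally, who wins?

Compute the nim-sum pairwise:
10 ⊕ 9 = 3
3 ⊕ 3 = 0
The nim-sum is 0, so this is a P-position: the player to move is in a losing position under optimal play; Alex is about to move from it and so loses — Beth wins.

Beth wins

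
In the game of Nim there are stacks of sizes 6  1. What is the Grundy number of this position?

7

Write each in binary and XOR column by column:
  110  (6)
  001  (1)
  ---
  111  (7)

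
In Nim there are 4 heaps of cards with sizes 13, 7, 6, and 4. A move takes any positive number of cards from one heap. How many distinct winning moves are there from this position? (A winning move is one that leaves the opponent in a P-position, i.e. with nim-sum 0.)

Nim-sum: 13 ⊕ 7 ⊕ 6 ⊕ 4 = 8.
The overall nim-sum is X = 8. A heap of size p has a winning move iff p XOR X < p (reduce it to p XOR X).
  13: 13 XOR 8 = 5 < 13 — winning move (to 5).
  7: 7 XOR 8 = 15 ≥ 7 — no move.
  6: 6 XOR 8 = 14 ≥ 6 — no move.
  4: 4 XOR 8 = 12 ≥ 4 — no move.
That gives 1 winning move.

1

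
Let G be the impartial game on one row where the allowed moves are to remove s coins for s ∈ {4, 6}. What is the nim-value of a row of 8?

2

Grundy values for subtraction set {4, 6}:
g(0) = mex{} = 0
g(1) = mex{} = 0
g(2) = mex{} = 0
g(3) = mex{} = 0
g(4) = mex{0} = 1
g(5) = mex{0} = 1
g(6) = mex{0} = 1
g(7) = mex{0} = 1
g(8) = mex{0,1} = 2
So g(8) = 2.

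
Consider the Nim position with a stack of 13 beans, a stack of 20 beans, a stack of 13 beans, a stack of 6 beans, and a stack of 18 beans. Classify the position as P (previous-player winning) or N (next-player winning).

P-position

Compute the nim-sum pairwise:
13 XOR 20 = 25
25 XOR 13 = 20
20 XOR 6 = 18
18 XOR 18 = 0
The nim-sum is 0, so this is a P-position: the player to move is in a losing position under optimal play.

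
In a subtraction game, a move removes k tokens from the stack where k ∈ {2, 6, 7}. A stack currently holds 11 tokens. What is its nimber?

1

Build the Grundy sequence with g(k) = mex{g(k−s) : s ∈ {2, 6, 7}, s ≤ k}:
k:     0  1  2  3  4  5  6  7  8  9 10 11
g(k):  0  0  1  1  0  0  1  1  2  0  3  1
So g(11) = 1.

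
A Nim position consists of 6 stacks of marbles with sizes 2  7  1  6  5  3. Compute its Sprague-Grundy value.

Bitwise XOR of the heap sizes:
  010  (2)
  111  (7)
  001  (1)
  110  (6)
  101  (5)
  011  (3)
  ---
  100  (4)

4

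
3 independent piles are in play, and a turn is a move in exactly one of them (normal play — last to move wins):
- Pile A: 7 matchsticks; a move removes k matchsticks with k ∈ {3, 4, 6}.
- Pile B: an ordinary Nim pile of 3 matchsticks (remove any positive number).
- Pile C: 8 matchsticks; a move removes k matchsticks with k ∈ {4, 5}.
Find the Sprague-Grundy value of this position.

3

Grundy values for pile A (subtraction set {3, 4, 6}):
k:     0  1  2  3  4  5  6  7
g(k):  0  0  0  1  1  1  2  2
So g(7) = 2.
Pile B is a plain Nim pile of size 3, so its Grundy value is 3.
For pile C, compute g(0), g(1), … with moves {4, 5}:
k:     0  1  2  3  4  5  6  7  8
g(k):  0  0  0  0  1  1  1  1  2
So g(8) = 2.
By the Sprague-Grundy theorem, the Grundy value of a sum of independent games is the XOR of the component values.
Combined value = 2 ⊕ 3 ⊕ 2 = 3.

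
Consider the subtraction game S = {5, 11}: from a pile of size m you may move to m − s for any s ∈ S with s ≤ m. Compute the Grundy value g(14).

2

Build the Grundy sequence with g(k) = mex{g(k−s) : s ∈ {5, 11}, s ≤ k}:
k:     0  1  2  3  4  5  6  7  8  9 10 11 12 13 14
g(k):  0  0  0  0  0  1  1  1  1  1  0  2  2  2  2
So g(14) = 2.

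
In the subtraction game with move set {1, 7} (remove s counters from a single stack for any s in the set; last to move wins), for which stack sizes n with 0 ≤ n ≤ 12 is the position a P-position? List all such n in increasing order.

Grundy values for subtraction set {1, 7}:
g(0) = mex{} = 0
g(1) = mex{0} = 1
g(2) = mex{1} = 0
g(3) = mex{0} = 1
g(4) = mex{1} = 0
g(5) = mex{0} = 1
g(6) = mex{1} = 0
g(7) = mex{0} = 1
g(8) = mex{1} = 0
g(9) = mex{0} = 1
g(10) = mex{1} = 0
g(11) = mex{0} = 1
g(12) = mex{1} = 0
The P-positions (g = 0) in 0..12 are 0, 2, 4, 6, 8, 10, 12.

0, 2, 4, 6, 8, 10, 12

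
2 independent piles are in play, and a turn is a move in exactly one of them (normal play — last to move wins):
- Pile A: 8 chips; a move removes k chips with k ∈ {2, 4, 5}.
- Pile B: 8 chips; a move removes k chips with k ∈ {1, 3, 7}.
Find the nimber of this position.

For pile A, compute g(0), g(1), … with moves {2, 4, 5}:
g(0) = mex{} = 0
g(1) = mex{} = 0
g(2) = mex{0} = 1
g(3) = mex{0} = 1
g(4) = mex{0,1} = 2
g(5) = mex{0,1} = 2
g(6) = mex{0,1,2} = 3
g(7) = mex{1,2} = 0
g(8) = mex{1,2,3} = 0
So g(8) = 0.
For pile B, compute g(0), g(1), … with moves {1, 3, 7}:
k:     0  1  2  3  4  5  6  7  8
g(k):  0  1  0  1  0  1  0  1  0
So g(8) = 0.
The value of a disjunctive sum is the nim-sum of the parts.
Combined value = 0 XOR 0 = 0.

0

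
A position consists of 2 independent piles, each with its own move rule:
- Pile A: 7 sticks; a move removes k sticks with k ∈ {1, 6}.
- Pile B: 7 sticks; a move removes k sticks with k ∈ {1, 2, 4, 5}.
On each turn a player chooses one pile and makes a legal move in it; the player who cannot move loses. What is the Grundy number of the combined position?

Grundy values for pile A (subtraction set {1, 6}):
k:     0  1  2  3  4  5  6  7
g(k):  0  1  0  1  0  1  2  0
So g(7) = 0.
Grundy values for pile B (subtraction set {1, 2, 4, 5}):
k:     0  1  2  3  4  5  6  7
g(k):  0  1  2  0  1  2  0  1
So g(7) = 1.
The value of a disjunctive sum is the nim-sum of the parts.
Combined value = 0 ⊕ 1 = 1.

1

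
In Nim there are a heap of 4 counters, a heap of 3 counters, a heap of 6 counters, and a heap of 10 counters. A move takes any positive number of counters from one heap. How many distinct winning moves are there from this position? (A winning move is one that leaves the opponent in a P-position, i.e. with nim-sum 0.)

Compute the nim-sum pairwise:
4 ⊕ 3 = 7
7 ⊕ 6 = 1
1 ⊕ 10 = 11
The overall nim-sum is X = 11. A heap of size p has a winning move iff p XOR X < p (reduce it to p XOR X).
  4: 4 XOR 11 = 15 ≥ 4 — no move.
  3: 3 XOR 11 = 8 ≥ 3 — no move.
  6: 6 XOR 11 = 13 ≥ 6 — no move.
  10: 10 XOR 11 = 1 < 10 — winning move (to 1).
That gives 1 winning move.

1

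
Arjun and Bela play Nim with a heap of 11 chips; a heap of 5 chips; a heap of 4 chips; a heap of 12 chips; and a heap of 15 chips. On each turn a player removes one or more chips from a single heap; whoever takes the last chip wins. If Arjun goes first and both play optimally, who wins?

Compute the nim-sum pairwise:
11 ^ 5 = 14
14 ^ 4 = 10
10 ^ 12 = 6
6 ^ 15 = 9
The nim-sum is 9 ≠ 0, so this is an N-position: the player to move can win; Arjun has a winning move.

Arjun wins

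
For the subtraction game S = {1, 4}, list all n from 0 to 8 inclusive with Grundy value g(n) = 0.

0, 2, 5, 7

Compute g(0), g(1), … for moves {1, 4}:
g(0) = mex{} = 0
g(1) = mex{0} = 1
g(2) = mex{1} = 0
g(3) = mex{0} = 1
g(4) = mex{0,1} = 2
g(5) = mex{1,2} = 0
g(6) = mex{0} = 1
g(7) = mex{1} = 0
g(8) = mex{0,2} = 1
The P-positions (g = 0) in 0..8 are 0, 2, 5, 7.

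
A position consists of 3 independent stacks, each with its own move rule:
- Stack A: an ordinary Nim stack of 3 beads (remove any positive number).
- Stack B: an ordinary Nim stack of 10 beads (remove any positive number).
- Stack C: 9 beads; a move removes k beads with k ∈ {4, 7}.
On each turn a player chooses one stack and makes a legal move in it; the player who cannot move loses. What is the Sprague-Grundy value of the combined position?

11

Stack A is a plain Nim stack of size 3, so its Grundy value is 3.
Stack B is a plain Nim stack of size 10, so its Grundy value is 10.
Grundy values for stack C (subtraction set {4, 7}):
k:     0  1  2  3  4  5  6  7  8  9
g(k):  0  0  0  0  1  1  1  1  2  2
So g(9) = 2.
The value of a disjunctive sum is the nim-sum of the parts.
Combined value = 3 ⊕ 10 ⊕ 2 = 11.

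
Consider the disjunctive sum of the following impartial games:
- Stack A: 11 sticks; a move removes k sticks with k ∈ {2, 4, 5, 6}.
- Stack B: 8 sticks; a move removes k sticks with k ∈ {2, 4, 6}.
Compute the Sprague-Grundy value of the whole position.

1

Build the Grundy sequence for stack A with g(k) = mex{g(k−s) : s ∈ {2, 4, 5, 6}, s ≤ k}:
g(0) = mex{} = 0
g(1) = mex{} = 0
g(2) = mex{0} = 1
g(3) = mex{0} = 1
g(4) = mex{0,1} = 2
g(5) = mex{0,1} = 2
g(6) = mex{0,1,2} = 3
g(7) = mex{0,1,2} = 3
g(8) = mex{1,2,3} = 0
g(9) = mex{1,2,3} = 0
g(10) = mex{0,2,3} = 1
g(11) = mex{0,2,3} = 1
So g(11) = 1.
For stack B, compute g(0), g(1), … with moves {2, 4, 6}:
g(0) = mex{} = 0
g(1) = mex{} = 0
g(2) = mex{0} = 1
g(3) = mex{0} = 1
g(4) = mex{0,1} = 2
g(5) = mex{0,1} = 2
g(6) = mex{0,1,2} = 3
g(7) = mex{0,1,2} = 3
g(8) = mex{1,2,3} = 0
So g(8) = 0.
The value of a disjunctive sum is the nim-sum of the parts.
Combined value = 1 ⊕ 0 = 1.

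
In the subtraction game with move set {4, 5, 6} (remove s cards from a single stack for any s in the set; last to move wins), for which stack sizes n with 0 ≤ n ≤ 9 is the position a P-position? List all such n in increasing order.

Compute g(0), g(1), … for moves {4, 5, 6}:
k:     0  1  2  3  4  5  6  7  8  9
g(k):  0  0  0  0  1  1  1  1  2  2
The P-positions (g = 0) in 0..9 are 0, 1, 2, 3.

0, 1, 2, 3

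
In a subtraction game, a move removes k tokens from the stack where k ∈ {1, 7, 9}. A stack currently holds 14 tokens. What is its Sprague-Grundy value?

0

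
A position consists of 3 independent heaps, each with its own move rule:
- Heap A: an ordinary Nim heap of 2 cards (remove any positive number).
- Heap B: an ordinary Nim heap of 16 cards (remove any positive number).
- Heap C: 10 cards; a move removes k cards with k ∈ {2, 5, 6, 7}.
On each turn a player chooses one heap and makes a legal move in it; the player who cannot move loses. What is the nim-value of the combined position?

Heap A is a plain Nim heap of size 2, so its Grundy value is 2.
Heap B is a plain Nim heap of size 16, so its Grundy value is 16.
For heap C, compute g(0), g(1), … with moves {2, 5, 6, 7}:
k:     0  1  2  3  4  5  6  7  8  9 10
g(k):  0  0  1  1  0  2  1  3  2  2  3
So g(10) = 3.
The value of a disjunctive sum is the nim-sum of the parts.
Combined value = 2 ⊕ 16 ⊕ 3 = 17.

17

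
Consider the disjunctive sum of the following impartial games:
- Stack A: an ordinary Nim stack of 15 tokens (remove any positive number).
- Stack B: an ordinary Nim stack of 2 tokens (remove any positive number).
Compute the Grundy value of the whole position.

13

Stack A is a plain Nim stack of size 15, so its Grundy value is 15.
Stack B is a plain Nim stack of size 2, so its Grundy value is 2.
The value of a disjunctive sum is the nim-sum of the parts.
Combined value = 15 XOR 2 = 13.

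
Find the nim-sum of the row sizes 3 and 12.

15

In binary:
  0011  (3)
  1100  (12)
  ----
  1111  (15)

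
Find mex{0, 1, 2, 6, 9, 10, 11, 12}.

The values 0, 1, 2 are all present; 3 is the first non-negative integer missing from the set.

3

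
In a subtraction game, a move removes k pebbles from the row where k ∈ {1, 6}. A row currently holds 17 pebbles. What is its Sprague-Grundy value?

Build the Grundy sequence with g(k) = mex{g(k−s) : s ∈ {1, 6}, s ≤ k}:
k:     0  1  2  3  4  5  6  7  8  9 10 11 12 13 14 15 16 17
g(k):  0  1  0  1  0  1  2  0  1  0  1  0  1  2  0  1  0  1
So g(17) = 1.

1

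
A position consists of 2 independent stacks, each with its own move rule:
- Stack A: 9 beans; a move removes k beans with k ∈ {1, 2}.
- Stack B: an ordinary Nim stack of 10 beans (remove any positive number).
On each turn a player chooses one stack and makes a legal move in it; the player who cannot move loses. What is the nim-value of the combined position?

10

Build the Grundy sequence for stack A with g(k) = mex{g(k−s) : s ∈ {1, 2}, s ≤ k}:
g(0) = mex{} = 0
g(1) = mex{0} = 1
g(2) = mex{0,1} = 2
g(3) = mex{1,2} = 0
g(4) = mex{0,2} = 1
g(5) = mex{0,1} = 2
g(6) = mex{1,2} = 0
g(7) = mex{0,2} = 1
g(8) = mex{0,1} = 2
g(9) = mex{1,2} = 0
So g(9) = 0.
Stack B is a plain Nim stack of size 10, so its Grundy value is 10.
The value of a disjunctive sum is the nim-sum of the parts.
Combined value = 0 XOR 10 = 10.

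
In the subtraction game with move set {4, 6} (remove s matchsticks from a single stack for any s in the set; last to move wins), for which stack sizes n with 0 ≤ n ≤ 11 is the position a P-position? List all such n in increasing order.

0, 1, 2, 3, 10, 11

Compute g(0), g(1), … for moves {4, 6}:
k:     0  1  2  3  4  5  6  7  8  9 10 11
g(k):  0  0  0  0  1  1  1  1  2  2  0  0
The P-positions (g = 0) in 0..11 are 0, 1, 2, 3, 10, 11.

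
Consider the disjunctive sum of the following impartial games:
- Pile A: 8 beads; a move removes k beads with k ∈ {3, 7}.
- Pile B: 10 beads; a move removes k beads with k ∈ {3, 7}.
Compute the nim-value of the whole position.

2

For pile A, compute g(0), g(1), … with moves {3, 7}:
k:     0  1  2  3  4  5  6  7  8
g(k):  0  0  0  1  1  1  0  2  2
So g(8) = 2.
Grundy values for pile B (subtraction set {3, 7}):
k:     0  1  2  3  4  5  6  7  8  9 10
g(k):  0  0  0  1  1  1  0  2  2  1  0
So g(10) = 0.
By the Sprague-Grundy theorem, the Grundy value of a sum of independent games is the XOR of the component values.
Combined value = 2 XOR 0 = 2.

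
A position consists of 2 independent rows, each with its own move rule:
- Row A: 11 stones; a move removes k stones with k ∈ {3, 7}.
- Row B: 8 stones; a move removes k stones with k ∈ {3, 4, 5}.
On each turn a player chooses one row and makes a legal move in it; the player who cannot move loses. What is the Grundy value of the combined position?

0

Grundy values for row A (subtraction set {3, 7}):
k:     0  1  2  3  4  5  6  7  8  9 10 11
g(k):  0  0  0  1  1  1  0  2  2  1  0  0
So g(11) = 0.
Build the Grundy sequence for row B with g(k) = mex{g(k−s) : s ∈ {3, 4, 5}, s ≤ k}:
k:     0  1  2  3  4  5  6  7  8
g(k):  0  0  0  1  1  1  2  2  0
So g(8) = 0.
The value of a disjunctive sum is the nim-sum of the parts.
Combined value = 0 ⊕ 0 = 0.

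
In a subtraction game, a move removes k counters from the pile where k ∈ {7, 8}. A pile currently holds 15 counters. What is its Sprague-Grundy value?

Compute g(0), g(1), … for moves {7, 8}:
k:     0  1  2  3  4  5  6  7  8  9 10 11 12 13 14 15
g(k):  0  0  0  0  0  0  0  1  1  1  1  1  1  1  2  0
So g(15) = 0.

0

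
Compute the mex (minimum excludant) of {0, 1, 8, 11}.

The values 0, 1 are all present; 2 is the first non-negative integer missing from the set.

2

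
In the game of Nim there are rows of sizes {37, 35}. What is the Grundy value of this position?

6

Nim-sum: 37 ^ 35 = 6.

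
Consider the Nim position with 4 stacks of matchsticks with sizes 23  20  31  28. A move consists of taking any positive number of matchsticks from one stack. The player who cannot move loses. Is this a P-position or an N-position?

Nim-sum: 23 ^ 20 ^ 31 ^ 28 = 0.
The nim-sum is 0, so this is a P-position: the player to move is in a losing position under optimal play.

P-position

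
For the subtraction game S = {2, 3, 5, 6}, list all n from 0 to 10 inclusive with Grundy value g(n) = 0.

0, 1, 8, 9

Compute g(0), g(1), … for moves {2, 3, 5, 6}:
k:     0  1  2  3  4  5  6  7  8  9 10
g(k):  0  0  1  1  2  2  3  3  0  0  1
The P-positions (g = 0) in 0..10 are 0, 1, 8, 9.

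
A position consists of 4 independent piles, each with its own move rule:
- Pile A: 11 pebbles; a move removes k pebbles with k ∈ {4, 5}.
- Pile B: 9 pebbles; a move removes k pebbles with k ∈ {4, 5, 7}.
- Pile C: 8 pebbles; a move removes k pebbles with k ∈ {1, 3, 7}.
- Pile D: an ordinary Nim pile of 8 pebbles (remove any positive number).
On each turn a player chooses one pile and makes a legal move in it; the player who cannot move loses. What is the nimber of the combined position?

10

For pile A, compute g(0), g(1), … with moves {4, 5}:
k:     0  1  2  3  4  5  6  7  8  9 10 11
g(k):  0  0  0  0  1  1  1  1  2  0  0  0
So g(11) = 0.
Build the Grundy sequence for pile B with g(k) = mex{g(k−s) : s ∈ {4, 5, 7}, s ≤ k}:
k:     0  1  2  3  4  5  6  7  8  9
g(k):  0  0  0  0  1  1  1  1  2  2
So g(9) = 2.
Grundy values for pile C (subtraction set {1, 3, 7}):
k:     0  1  2  3  4  5  6  7  8
g(k):  0  1  0  1  0  1  0  1  0
So g(8) = 0.
Pile D is a plain Nim pile of size 8, so its Grundy value is 8.
By the Sprague-Grundy theorem, the Grundy value of a sum of independent games is the XOR of the component values.
Combined value = 0 ⊕ 2 ⊕ 0 ⊕ 8 = 10.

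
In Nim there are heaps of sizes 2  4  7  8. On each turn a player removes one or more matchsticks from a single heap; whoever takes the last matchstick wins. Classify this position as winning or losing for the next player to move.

Winning position

Bitwise XOR of the heap sizes:
  0010  (2)
  0100  (4)
  0111  (7)
  1000  (8)
  ----
  1001  (9)
The nim-sum is 9 ≠ 0, so this is an N-position: the player to move can win.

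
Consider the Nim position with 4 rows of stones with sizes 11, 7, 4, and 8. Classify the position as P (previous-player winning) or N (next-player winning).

P-position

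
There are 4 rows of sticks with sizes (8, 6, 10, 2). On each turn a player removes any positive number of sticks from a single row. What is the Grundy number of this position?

Compute the nim-sum pairwise:
8 ⊕ 6 = 14
14 ⊕ 10 = 4
4 ⊕ 2 = 6

6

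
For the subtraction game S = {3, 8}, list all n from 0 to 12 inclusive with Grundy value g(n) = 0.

0, 1, 2, 6, 7, 11, 12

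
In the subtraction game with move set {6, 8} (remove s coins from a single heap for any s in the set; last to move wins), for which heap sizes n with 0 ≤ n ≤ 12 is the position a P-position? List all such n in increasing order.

0, 1, 2, 3, 4, 5

Compute g(0), g(1), … for moves {6, 8}:
k:     0  1  2  3  4  5  6  7  8  9 10 11 12
g(k):  0  0  0  0  0  0  1  1  1  1  1  1  2
The P-positions (g = 0) in 0..12 are 0, 1, 2, 3, 4, 5.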